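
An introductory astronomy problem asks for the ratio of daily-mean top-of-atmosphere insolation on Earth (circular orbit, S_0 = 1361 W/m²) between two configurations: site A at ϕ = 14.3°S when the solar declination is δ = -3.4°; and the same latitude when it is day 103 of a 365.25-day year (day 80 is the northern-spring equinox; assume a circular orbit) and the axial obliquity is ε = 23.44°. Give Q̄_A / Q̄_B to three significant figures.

Q̄_A / Q̄_B ≈ 1.10

— Configuration A (ϕ=-14.3°):
cos h₀ = −tan(-14.3°) tan(-3.400°) = -0.0151, h₀ = 1.5859 rad.
Bracket: h₀ sin ϕ sin δ + cos ϕ cos δ sin h₀ = 1.5859×-0.24700×-0.05931 + 0.96902×0.99824×0.99989 = 0.023233 + 0.967208 = 0.990441.
Q̄ = (S_0/π) × [bracket] = (1361/π) × 0.990441 = 429.08 W/m².
— Configuration B (ϕ=-14.3°):
Solar longitude: L_s = 360° × (103 − 80)/365.25 = 22.669°.
sin δ = sin 23.44° × sin 22.669° = 0.15331, so δ = +8.819°.
cos h₀ = −tan(-14.3°) tan(+8.819°) = 0.0395, h₀ = 1.5312 rad.
Bracket: h₀ sin ϕ sin δ + cos ϕ cos δ sin h₀ = 1.5312×-0.24700×0.15331 + 0.96902×0.98818×0.99922 = -0.057983 + 0.956819 = 0.898836.
Q̄ = (S_0/π) × [bracket] = (1361/π) × 0.898836 = 389.39 W/m².
Ratio Q̄_A / Q̄_B = 429.08 / 389.39 = 1.102.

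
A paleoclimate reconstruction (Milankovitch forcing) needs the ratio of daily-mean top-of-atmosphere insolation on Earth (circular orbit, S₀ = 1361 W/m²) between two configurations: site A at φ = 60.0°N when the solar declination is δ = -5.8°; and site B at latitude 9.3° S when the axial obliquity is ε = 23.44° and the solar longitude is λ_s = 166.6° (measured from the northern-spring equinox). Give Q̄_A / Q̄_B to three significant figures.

Q̄_A / Q̄_B ≈ 0.383

— Configuration A (φ=+60.0°):
cos H₀ = −tan(+60.0°) tan(-5.800°) = 0.1759, H₀ = 1.3939 rad.
Bracket: H₀ sin φ sin δ + cos φ cos δ sin H₀ = 1.3939×0.86603×-0.10106 + 0.50000×0.99488×0.98440 = -0.121996 + 0.489680 = 0.367684.
Q̄ = (S₀/π) × [bracket] = (1361/π) × 0.367684 = 159.29 W/m².
— Configuration B (φ=-9.3°):
Solar declination: sin δ = sin ε · sin λ_s = sin 23.44° × sin 166.6° = 0.09219, so δ = +5.289°.
cos H₀ = −tan(-9.3°) tan(+5.289°) = 0.0152, H₀ = 1.5556 rad.
Bracket: H₀ sin φ sin δ + cos φ cos δ sin H₀ = 1.5556×-0.16160×0.09219 + 0.98686×0.99574×0.99989 = -0.023175 + 0.982548 = 0.959373.
Q̄ = (S₀/π) × [bracket] = (1361/π) × 0.959373 = 415.62 W/m².
Ratio Q̄_A / Q̄_B = 159.29 / 415.62 = 0.3833.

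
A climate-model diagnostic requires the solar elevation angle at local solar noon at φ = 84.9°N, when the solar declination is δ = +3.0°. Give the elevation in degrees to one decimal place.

At local noon the hour angle is zero, so the zenith angle equals |φ − δ| = |+84.9° − (+3.000°)| = 81.900°.
Elevation = 90° − 81.900° = 8.1°.

8.1°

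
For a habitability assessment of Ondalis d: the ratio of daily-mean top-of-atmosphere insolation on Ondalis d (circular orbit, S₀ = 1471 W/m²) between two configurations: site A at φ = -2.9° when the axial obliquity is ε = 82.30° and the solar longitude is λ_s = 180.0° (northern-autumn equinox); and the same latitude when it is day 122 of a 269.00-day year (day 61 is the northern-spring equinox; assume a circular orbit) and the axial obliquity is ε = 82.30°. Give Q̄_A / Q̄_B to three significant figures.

Q̄_A / Q̄_B ≈ 7.99

— Configuration A (φ=-2.9°):
Solar declination: sin δ = sin ε · sin λ_s = sin 82.30° × sin 180.0° = 0.00000, so δ = +0.000°.
cos H₀ = −tan(-2.9°) tan(+0.000°) = 0.0000, H₀ = 1.5708 rad.
Bracket: H₀ sin φ sin δ + cos φ cos δ sin H₀ = 1.5708×-0.05059×0.00000 + 0.99872×1.00000×1.00000 = -0.000000 + 0.998720 = 0.998720.
Q̄ = (S₀/π) × [bracket] = (1471/π) × 0.998720 = 467.63 W/m².
— Configuration B (φ=-2.9°):
Solar longitude: λ_s = 360° × (122 − 61)/269.00 = 81.636°.
sin δ = sin 82.30° × sin 81.636° = 0.98044, so δ = +78.650°.
cos H₀ = −tan(-2.9°) tan(+78.650°) = 0.2524, H₀ = 1.3157 rad.
Bracket: H₀ sin φ sin δ + cos φ cos δ sin H₀ = 1.3157×-0.05059×0.98044 + 0.99872×0.19681×0.96763 = -0.065259 + 0.190195 = 0.124936.
Q̄ = (S₀/π) × [bracket] = (1471/π) × 0.124936 = 58.499 W/m².
Ratio Q̄_A / Q̄_B = 467.63 / 58.499 = 7.994.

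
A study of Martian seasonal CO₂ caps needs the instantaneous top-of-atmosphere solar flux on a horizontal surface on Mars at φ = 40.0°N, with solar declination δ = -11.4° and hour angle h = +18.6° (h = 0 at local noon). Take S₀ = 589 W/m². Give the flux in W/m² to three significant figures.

344 W/m²

cos θ_z = sin φ sin δ + cos φ cos δ cos h = -0.127052 + 0.711709 = 0.584657.
Flux = S₀ · cos θ_z = 589 × 0.584657 = 344.4 W/m².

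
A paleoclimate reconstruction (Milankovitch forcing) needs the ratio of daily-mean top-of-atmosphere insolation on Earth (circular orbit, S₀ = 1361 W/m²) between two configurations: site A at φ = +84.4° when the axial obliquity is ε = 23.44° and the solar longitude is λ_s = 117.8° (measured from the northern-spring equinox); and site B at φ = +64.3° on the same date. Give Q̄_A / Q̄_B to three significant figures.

Q̄_A / Q̄_B ≈ 1.06

— Configuration A (φ=+84.4°):
Solar declination: sin δ = sin ε · sin λ_s = sin 23.44° × sin 117.8° = 0.35188, so δ = +20.602°.
cos H₀ = −tan(+84.4°) tan(+20.602°) = -3.8339 ≤ −1 ⇒ polar day, H₀ = π.
Bracket: H₀ sin φ sin δ + cos φ cos δ sin H₀ = 3.1416×0.99523×0.35188 + 0.09758×0.93605×0.00000 = 1.100193 + 0.000000 = 1.100193.
Q̄ = (S₀/π) × [bracket] = (1361/π) × 1.100193 = 476.63 W/m².
— Configuration B (φ=+64.3°):
cos H₀ = −tan(+64.3°) tan(+20.602°) = -0.7811, H₀ = 2.4672 rad.
Bracket: H₀ sin φ sin δ + cos φ cos δ sin H₀ = 2.4672×0.90108×0.35188 + 0.43366×0.93605×0.62441 = 0.782280 + 0.253465 = 1.035745.
Q̄ = (S₀/π) × [bracket] = (1361/π) × 1.035745 = 448.71 W/m².
Ratio Q̄_A / Q̄_B = 476.63 / 448.71 = 1.062.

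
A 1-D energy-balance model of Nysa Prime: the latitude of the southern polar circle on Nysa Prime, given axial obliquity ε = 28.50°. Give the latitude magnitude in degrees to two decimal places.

61.50°

The polar circle is the lowest latitude that experiences at least one full rotation of continuous darkness at the northern-summer solstice; it lies at |φ| = 90° − ε = 90° − 28.50° = 61.50°.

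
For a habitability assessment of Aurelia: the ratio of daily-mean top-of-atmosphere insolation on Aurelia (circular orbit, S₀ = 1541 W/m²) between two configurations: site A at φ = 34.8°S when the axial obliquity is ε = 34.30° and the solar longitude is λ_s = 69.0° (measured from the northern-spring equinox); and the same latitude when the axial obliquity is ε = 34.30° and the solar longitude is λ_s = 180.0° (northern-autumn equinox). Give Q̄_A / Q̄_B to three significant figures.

Q̄_A / Q̄_B ≈ 0.356

— Configuration A (φ=-34.8°):
Solar declination: sin δ = sin ε · sin λ_s = sin 34.30° × sin 69.0° = 0.52610, so δ = +31.742°.
cos H₀ = −tan(-34.8°) tan(+31.742°) = 0.4300, H₀ = 1.1264 rad.
Bracket: H₀ sin φ sin δ + cos φ cos δ sin H₀ = 1.1264×-0.57071×0.52610 + 0.82115×0.85042×0.90285 = -0.338202 + 0.630480 = 0.292278.
Q̄ = (S₀/π) × [bracket] = (1541/π) × 0.292278 = 143.37 W/m².
— Configuration B (φ=-34.8°):
Solar declination: sin δ = sin ε · sin λ_s = sin 34.30° × sin 180.0° = 0.00000, so δ = +0.000°.
cos H₀ = −tan(-34.8°) tan(+0.000°) = 0.0000, H₀ = 1.5708 rad.
Bracket: H₀ sin φ sin δ + cos φ cos δ sin H₀ = 1.5708×-0.57071×0.00000 + 0.82115×1.00000×1.00000 = -0.000000 + 0.821150 = 0.821150.
Q̄ = (S₀/π) × [bracket] = (1541/π) × 0.821150 = 402.79 W/m².
Ratio Q̄_A / Q̄_B = 143.37 / 402.79 = 0.3559.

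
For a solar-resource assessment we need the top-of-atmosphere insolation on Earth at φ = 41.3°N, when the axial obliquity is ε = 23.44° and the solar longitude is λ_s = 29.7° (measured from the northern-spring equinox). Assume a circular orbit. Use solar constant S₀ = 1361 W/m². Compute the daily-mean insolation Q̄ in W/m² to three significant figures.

Solar declination: sin δ = sin ε · sin λ_s = sin 23.44° × sin 29.7° = 0.19709, so δ = +11.367°.
cos H₀ = −tan(+41.3°) tan(+11.367°) = -0.1766, H₀ = 1.7483 rad.
Bracket: H₀ sin φ sin δ + cos φ cos δ sin H₀ = 1.7483×0.66000×0.19709 + 0.75126×0.98039×0.98428 = 0.227418 + 0.724950 = 0.952368.
Q̄ = (S₀/π) × [bracket] = (1361/π) × 0.952368 = 412.6 W/m².

Q̄ ≈ 413 W/m²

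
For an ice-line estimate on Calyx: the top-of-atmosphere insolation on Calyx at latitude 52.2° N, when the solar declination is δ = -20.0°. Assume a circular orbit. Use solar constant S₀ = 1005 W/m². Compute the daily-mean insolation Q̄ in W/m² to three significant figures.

Q̄ ≈ 69.1 W/m²

cos H₀ = −tan(+52.2°) tan(-20.000°) = 0.4692, H₀ = 1.0824 rad.
Bracket: H₀ sin φ sin δ + cos φ cos δ sin H₀ = 1.0824×0.79016×-0.34202 + 0.61291×0.93969×0.88308 = -0.292519 + 0.508606 = 0.216087.
Q̄ = (S₀/π) × [bracket] = (1005/π) × 0.216087 = 69.13 W/m².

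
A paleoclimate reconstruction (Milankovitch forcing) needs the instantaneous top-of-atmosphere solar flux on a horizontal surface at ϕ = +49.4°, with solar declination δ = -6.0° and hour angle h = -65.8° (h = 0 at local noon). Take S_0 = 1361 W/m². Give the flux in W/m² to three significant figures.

cos θ_z = sin ϕ sin δ + cos ϕ cos δ cos h = -0.079365 + 0.265306 = 0.185941.
Flux = S_0 · cos θ_z = 1361 × 0.185941 = 253.1 W/m².

253 W/m²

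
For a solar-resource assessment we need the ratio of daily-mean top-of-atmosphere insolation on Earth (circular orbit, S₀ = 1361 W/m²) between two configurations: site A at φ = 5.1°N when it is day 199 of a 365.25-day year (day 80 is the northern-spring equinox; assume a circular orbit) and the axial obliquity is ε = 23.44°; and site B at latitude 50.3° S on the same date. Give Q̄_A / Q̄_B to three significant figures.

— Configuration A (φ=+5.1°):
Solar longitude: λ_s = 360° × (199 − 80)/365.25 = 117.290°.
sin δ = sin 23.44° × sin 117.290° = 0.35352, so δ = +20.702°.
cos H₀ = −tan(+5.1°) tan(+20.702°) = -0.0337, H₀ = 1.6045 rad.
Bracket: H₀ sin φ sin δ + cos φ cos δ sin H₀ = 1.6045×0.08889×0.35352 + 0.99604×0.93543×0.99943 = 0.050420 + 0.931195 = 0.981615.
Q̄ = (S₀/π) × [bracket] = (1361/π) × 0.981615 = 425.26 W/m².
— Configuration B (φ=-50.3°):
cos H₀ = −tan(-50.3°) tan(+20.702°) = 0.4552, H₀ = 1.0982 rad.
Bracket: H₀ sin φ sin δ + cos φ cos δ sin H₀ = 1.0982×-0.76940×0.35352 + 0.63877×0.93543×0.89039 = -0.298709 + 0.532030 = 0.233321.
Q̄ = (S₀/π) × [bracket] = (1361/π) × 0.233321 = 101.08 W/m².
Ratio Q̄_A / Q̄_B = 425.26 / 101.08 = 4.207.

Q̄_A / Q̄_B ≈ 4.21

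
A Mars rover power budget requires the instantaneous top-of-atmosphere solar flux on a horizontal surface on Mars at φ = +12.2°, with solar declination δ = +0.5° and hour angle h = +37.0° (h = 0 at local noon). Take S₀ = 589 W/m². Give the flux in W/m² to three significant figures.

cos θ_z = sin φ sin δ + cos φ cos δ cos h = 0.001844 + 0.780569 = 0.782413.
Flux = S₀ · cos θ_z = 589 × 0.782413 = 460.8 W/m².

461 W/m²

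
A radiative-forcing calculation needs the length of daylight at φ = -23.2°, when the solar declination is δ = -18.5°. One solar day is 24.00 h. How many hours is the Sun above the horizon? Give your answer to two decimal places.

cos H₀ = −tan φ · tan δ = −tan(-23.2°) × tan(-18.500°) = -0.1434, so H₀ = 1.7147 rad = 98.25°.
Daylight = 2H₀/(2π) × 24.00 h = (1.7147/π) × 24.00 = 13.10 h.

13.10 h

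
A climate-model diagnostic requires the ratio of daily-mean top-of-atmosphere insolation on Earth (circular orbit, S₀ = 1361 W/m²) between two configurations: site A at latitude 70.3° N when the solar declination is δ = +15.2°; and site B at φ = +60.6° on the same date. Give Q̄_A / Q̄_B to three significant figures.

— Configuration A (φ=+70.3°):
cos H₀ = −tan(+70.3°) tan(+15.200°) = -0.7588, H₀ = 2.4323 rad.
Bracket: H₀ sin φ sin δ + cos φ cos δ sin H₀ = 2.4323×0.94147×0.26219 + 0.33710×0.96502×0.65131 = 0.600399 + 0.211877 = 0.812276.
Q̄ = (S₀/π) × [bracket] = (1361/π) × 0.812276 = 351.89 W/m².
— Configuration B (φ=+60.6°):
cos H₀ = −tan(+60.6°) tan(+15.200°) = -0.4822, H₀ = 2.0739 rad.
Bracket: H₀ sin φ sin δ + cos φ cos δ sin H₀ = 2.0739×0.87121×0.26219 + 0.49090×0.96502×0.87607 = 0.473726 + 0.415019 = 0.888745.
Q̄ = (S₀/π) × [bracket] = (1361/π) × 0.888745 = 385.02 W/m².
Ratio Q̄_A / Q̄_B = 351.89 / 385.02 = 0.9140.

Q̄_A / Q̄_B ≈ 0.914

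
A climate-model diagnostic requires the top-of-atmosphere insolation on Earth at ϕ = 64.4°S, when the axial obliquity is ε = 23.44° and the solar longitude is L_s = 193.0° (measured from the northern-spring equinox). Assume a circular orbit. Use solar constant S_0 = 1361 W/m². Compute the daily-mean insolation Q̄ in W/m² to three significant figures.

Q̄ ≈ 245 W/m²

Solar declination: sin δ = sin ε · sin L_s = sin 23.44° × sin 193.0° = -0.08948, so δ = -5.134°.
cos h₀ = −tan(-64.4°) tan(-5.134°) = -0.1875, h₀ = 1.7594 rad.
Bracket: h₀ sin ϕ sin δ + cos ϕ cos δ sin h₀ = 1.7594×-0.90183×-0.08948 + 0.43209×0.99599×0.98226 = 0.141976 + 0.422723 = 0.564699.
Q̄ = (S_0/π) × [bracket] = (1361/π) × 0.564699 = 244.6 W/m².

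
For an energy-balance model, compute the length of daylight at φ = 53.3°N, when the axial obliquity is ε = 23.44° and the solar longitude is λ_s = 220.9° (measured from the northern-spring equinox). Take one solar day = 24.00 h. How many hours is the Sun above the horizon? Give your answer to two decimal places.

Solar declination: sin δ = sin ε · sin λ_s = sin 23.44° × sin 220.9° = -0.26045, so δ = -15.097°.
cos H₀ = −tan φ · tan δ = −tan(+53.3°) × tan(-15.097°) = 0.3619, so H₀ = 1.2005 rad = 68.78°.
Daylight = 2H₀/(2π) × 24.00 h = (1.2005/π) × 24.00 = 9.17 h.

9.17 h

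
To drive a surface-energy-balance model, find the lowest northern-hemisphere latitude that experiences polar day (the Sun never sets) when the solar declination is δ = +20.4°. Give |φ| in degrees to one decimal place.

Polar day requires cos H₀ = −tan φ tan δ ≤ −1, i.e. tan φ tan δ ≥ 1.
The boundary is |tan φ| · |tan δ| = 1, so |φ| = 90° − |δ| = 90° − 20.4° = 69.6° in the northern hemisphere.

|φ| = 69.6°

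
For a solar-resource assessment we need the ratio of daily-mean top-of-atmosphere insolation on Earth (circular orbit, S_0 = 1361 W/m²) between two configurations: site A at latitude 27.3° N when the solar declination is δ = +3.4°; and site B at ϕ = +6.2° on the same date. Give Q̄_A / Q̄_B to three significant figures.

— Configuration A (ϕ=+27.3°):
cos h₀ = −tan(+27.3°) tan(+3.400°) = -0.0307, h₀ = 1.6015 rad.
Bracket: h₀ sin ϕ sin δ + cos ϕ cos δ sin h₀ = 1.6015×0.45865×0.05931 + 0.88862×0.99824×0.99953 = 0.043565 + 0.886639 = 0.930204.
Q̄ = (S_0/π) × [bracket] = (1361/π) × 0.930204 = 402.98 W/m².
— Configuration B (ϕ=+6.2°):
cos h₀ = −tan(+6.2°) tan(+3.400°) = -0.0065, h₀ = 1.5773 rad.
Bracket: h₀ sin ϕ sin δ + cos ϕ cos δ sin h₀ = 1.5773×0.10800×0.05931 + 0.99415×0.99824×0.99998 = 0.010103 + 0.992380 = 1.002483.
Q̄ = (S_0/π) × [bracket] = (1361/π) × 1.002483 = 434.30 W/m².
Ratio Q̄_A / Q̄_B = 402.98 / 434.30 = 0.9279.

Q̄_A / Q̄_B ≈ 0.928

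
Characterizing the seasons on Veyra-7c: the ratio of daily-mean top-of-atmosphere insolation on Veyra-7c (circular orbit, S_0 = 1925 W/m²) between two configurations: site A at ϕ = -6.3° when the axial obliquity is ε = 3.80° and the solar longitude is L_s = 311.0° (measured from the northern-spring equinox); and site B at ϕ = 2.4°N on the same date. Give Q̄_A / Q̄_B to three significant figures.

— Configuration A (ϕ=-6.3°):
Solar declination: sin δ = sin ε · sin L_s = sin 3.80° × sin 311.0° = -0.05002, so δ = -2.867°.
cos h₀ = −tan(-6.3°) tan(-2.867°) = -0.0055, h₀ = 1.5763 rad.
Bracket: h₀ sin ϕ sin δ + cos ϕ cos δ sin h₀ = 1.5763×-0.10973×-0.05002 + 0.99396×0.99875×0.99998 = 0.008652 + 0.992698 = 1.001350.
Q̄ = (S_0/π) × [bracket] = (1925/π) × 1.001350 = 613.57 W/m².
— Configuration B (ϕ=+2.4°):
cos h₀ = −tan(+2.4°) tan(-2.867°) = 0.0021, h₀ = 1.5687 rad.
Bracket: h₀ sin ϕ sin δ + cos ϕ cos δ sin h₀ = 1.5687×0.04188×-0.05002 + 0.99912×0.99875×1.00000 = -0.003286 + 0.997871 = 0.994585.
Q̄ = (S_0/π) × [bracket] = (1925/π) × 0.994585 = 609.43 W/m².
Ratio Q̄_A / Q̄_B = 613.57 / 609.43 = 1.007.

Q̄_A / Q̄_B ≈ 1.01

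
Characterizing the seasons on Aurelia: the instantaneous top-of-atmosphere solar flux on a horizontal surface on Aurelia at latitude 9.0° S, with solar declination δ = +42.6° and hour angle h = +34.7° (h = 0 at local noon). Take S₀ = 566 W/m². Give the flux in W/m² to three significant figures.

cos θ_z = sin φ sin δ + cos φ cos δ cos h = -0.105887 + 0.597727 = 0.491840.
Flux = S₀ · cos θ_z = 566 × 0.491840 = 278.4 W/m².

278 W/m²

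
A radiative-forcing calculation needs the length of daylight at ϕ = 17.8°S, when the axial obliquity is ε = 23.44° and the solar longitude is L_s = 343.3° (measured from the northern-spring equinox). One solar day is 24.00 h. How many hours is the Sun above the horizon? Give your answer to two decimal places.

Solar declination: sin δ = sin ε · sin L_s = sin 23.44° × sin 343.3° = -0.11431, so δ = -6.564°.
cos h₀ = −tan ϕ · tan δ = −tan(-17.8°) × tan(-6.564°) = -0.0369, so h₀ = 1.6077 rad = 92.12°.
Daylight = 2h₀/(2π) × 24.00 h = (1.6077/π) × 24.00 = 12.28 h.

12.28 h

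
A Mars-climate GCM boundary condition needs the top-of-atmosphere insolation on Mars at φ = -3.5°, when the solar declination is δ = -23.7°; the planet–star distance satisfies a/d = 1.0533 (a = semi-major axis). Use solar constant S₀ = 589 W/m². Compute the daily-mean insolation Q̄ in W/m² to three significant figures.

cos H₀ = −tan(-3.5°) tan(-23.700°) = -0.0268, H₀ = 1.5976 rad.
Bracket: H₀ sin φ sin δ + cos φ cos δ sin H₀ = 1.5976×-0.06105×-0.40195 + 0.99813×0.91566×0.99964 = 0.039204 + 0.913619 = 0.952823.
Inverse-square distance factor (a/d)² = 1.0533² = 1.109441.
Q̄ = (S₀/π) × 1.109441 × [bracket] = (589/π) × 1.109441 × 0.952823 = 198.2 W/m².

Q̄ ≈ 198 W/m²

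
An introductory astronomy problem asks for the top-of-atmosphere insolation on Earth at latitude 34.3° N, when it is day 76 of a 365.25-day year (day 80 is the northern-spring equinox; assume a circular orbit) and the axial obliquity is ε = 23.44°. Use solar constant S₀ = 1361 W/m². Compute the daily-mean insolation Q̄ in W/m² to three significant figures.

Q̄ ≈ 347 W/m²

Solar longitude: λ_s = 360° × (76 − 80)/365.25 = -3.943°, i.e. -3.943° + 360° = 356.057°.
sin δ = sin 23.44° × sin 356.057° = -0.02735, so δ = -1.567°.
cos H₀ = −tan(+34.3°) tan(-1.567°) = 0.0187, H₀ = 1.5521 rad.
Bracket: H₀ sin φ sin δ + cos φ cos δ sin H₀ = 1.5521×0.56353×-0.02735 + 0.82610×0.99963×0.99983 = -0.023922 + 0.825654 = 0.801732.
Q̄ = (S₀/π) × [bracket] = (1361/π) × 0.801732 = 347.3 W/m².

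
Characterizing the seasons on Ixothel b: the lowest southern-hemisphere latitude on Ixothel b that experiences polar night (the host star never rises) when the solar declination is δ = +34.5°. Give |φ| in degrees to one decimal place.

|φ| = 55.5°

Polar night requires cos H₀ = −tan φ tan δ ≥ 1, i.e. tan φ tan δ ≤ −1.
The boundary is |tan φ| · |tan δ| = 1, so |φ| = 90° − |δ| = 90° − 34.5° = 55.5° in the southern hemisphere.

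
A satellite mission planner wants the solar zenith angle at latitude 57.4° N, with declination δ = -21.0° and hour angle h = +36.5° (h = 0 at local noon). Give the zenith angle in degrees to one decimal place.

cos θ_z = sin φ sin δ + cos φ cos δ cos h = -0.301908 + 0.404329 = 0.102421.
θ_z = arccos(0.102421) = 84.1°.

θ_z = 84.1°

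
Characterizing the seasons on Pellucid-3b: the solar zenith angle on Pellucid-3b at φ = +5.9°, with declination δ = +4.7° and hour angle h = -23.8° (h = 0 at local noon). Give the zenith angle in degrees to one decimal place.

cos θ_z = sin φ sin δ + cos φ cos δ cos h = 0.008423 + 0.907053 = 0.915476.
θ_z = arccos(0.915476) = 23.7°.

θ_z = 23.7°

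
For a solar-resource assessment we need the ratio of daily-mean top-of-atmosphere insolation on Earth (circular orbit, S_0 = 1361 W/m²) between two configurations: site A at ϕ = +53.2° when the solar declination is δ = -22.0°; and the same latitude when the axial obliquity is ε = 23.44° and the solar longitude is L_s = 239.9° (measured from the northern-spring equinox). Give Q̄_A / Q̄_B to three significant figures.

Q̄_A / Q̄_B ≈ 0.843

— Configuration A (ϕ=+53.2°):
cos h₀ = −tan(+53.2°) tan(-22.000°) = 0.5401, h₀ = 1.0003 rad.
Bracket: h₀ sin ϕ sin δ + cos ϕ cos δ sin h₀ = 1.0003×0.80073×-0.37461 + 0.59902×0.92718×0.84162 = -0.300051 + 0.467435 = 0.167384.
Q̄ = (S_0/π) × [bracket] = (1361/π) × 0.167384 = 72.514 W/m².
— Configuration B (ϕ=+53.2°):
Solar declination: sin δ = sin ε · sin L_s = sin 23.44° × sin 239.9° = -0.34415, so δ = -20.130°.
cos h₀ = −tan(+53.2°) tan(-20.130°) = 0.4900, h₀ = 1.0588 rad.
Bracket: h₀ sin ϕ sin δ + cos ϕ cos δ sin h₀ = 1.0588×0.80073×-0.34415 + 0.59902×0.93892×0.87174 = -0.291775 + 0.490294 = 0.198519.
Q̄ = (S_0/π) × [bracket] = (1361/π) × 0.198519 = 86.002 W/m².
Ratio Q̄_A / Q̄_B = 72.514 / 86.002 = 0.8432.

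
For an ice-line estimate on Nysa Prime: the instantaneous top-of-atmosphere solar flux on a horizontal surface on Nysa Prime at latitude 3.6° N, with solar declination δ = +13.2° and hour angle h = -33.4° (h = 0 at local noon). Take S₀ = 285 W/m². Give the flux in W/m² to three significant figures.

cos θ_z = sin φ sin δ + cos φ cos δ cos h = 0.014338 + 0.811186 = 0.825524.
Flux = S₀ · cos θ_z = 285 × 0.825524 = 235.3 W/m².

235 W/m²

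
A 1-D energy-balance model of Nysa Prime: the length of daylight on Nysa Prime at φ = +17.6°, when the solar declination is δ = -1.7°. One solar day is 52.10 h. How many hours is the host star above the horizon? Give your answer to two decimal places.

cos H₀ = −tan φ · tan δ = −tan(+17.6°) × tan(-1.700°) = 0.0094, so H₀ = 1.5614 rad = 89.46°.
Daylight = 2H₀/(2π) × 52.10 h = (1.5614/π) × 52.10 = 25.89 h.

25.89 h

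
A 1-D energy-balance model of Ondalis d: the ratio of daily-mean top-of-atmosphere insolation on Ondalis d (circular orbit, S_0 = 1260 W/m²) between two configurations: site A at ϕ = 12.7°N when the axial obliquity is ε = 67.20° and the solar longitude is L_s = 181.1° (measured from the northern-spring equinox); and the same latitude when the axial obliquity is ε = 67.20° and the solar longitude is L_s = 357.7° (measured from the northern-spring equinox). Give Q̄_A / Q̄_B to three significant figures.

Q̄_A / Q̄_B ≈ 1.01

— Configuration A (ϕ=+12.7°):
Solar declination: sin δ = sin ε · sin L_s = sin 67.20° × sin 181.1° = -0.01770, so δ = -1.014°.
cos h₀ = −tan(+12.7°) tan(-1.014°) = 0.0040, h₀ = 1.5668 rad.
Bracket: h₀ sin ϕ sin δ + cos ϕ cos δ sin h₀ = 1.5668×0.21985×-0.01770 + 0.97553×0.99984×0.99999 = -0.006097 + 0.975364 = 0.969267.
Q̄ = (S_0/π) × [bracket] = (1260/π) × 0.969267 = 388.74 W/m².
— Configuration B (ϕ=+12.7°):
Solar declination: sin δ = sin ε · sin L_s = sin 67.20° × sin 357.7° = -0.03700, so δ = -2.120°.
cos h₀ = −tan(+12.7°) tan(-2.120°) = 0.0083, h₀ = 1.5625 rad.
Bracket: h₀ sin ϕ sin δ + cos ϕ cos δ sin h₀ = 1.5625×0.21985×-0.03700 + 0.97553×0.99932×0.99997 = -0.012710 + 0.974837 = 0.962127.
Q̄ = (S_0/π) × [bracket] = (1260/π) × 0.962127 = 385.88 W/m².
Ratio Q̄_A / Q̄_B = 388.74 / 385.88 = 1.007.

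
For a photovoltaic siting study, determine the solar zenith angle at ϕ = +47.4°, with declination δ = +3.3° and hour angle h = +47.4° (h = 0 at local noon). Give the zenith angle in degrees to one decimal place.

cos θ_z = sin ϕ sin δ + cos ϕ cos δ cos h = 0.042373 + 0.457401 = 0.499774.
θ_z = arccos(0.499774) = 60.0°.

θ_z = 60.0°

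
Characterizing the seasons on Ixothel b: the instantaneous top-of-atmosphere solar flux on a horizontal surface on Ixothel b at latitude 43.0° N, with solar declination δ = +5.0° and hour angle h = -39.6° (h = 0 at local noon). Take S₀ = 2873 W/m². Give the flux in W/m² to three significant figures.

cos θ_z = sin φ sin δ + cos φ cos δ cos h = 0.059440 + 0.561373 = 0.620813.
Flux = S₀ · cos θ_z = 2873 × 0.620813 = 1784 W/m².

1.78e+03 W/m²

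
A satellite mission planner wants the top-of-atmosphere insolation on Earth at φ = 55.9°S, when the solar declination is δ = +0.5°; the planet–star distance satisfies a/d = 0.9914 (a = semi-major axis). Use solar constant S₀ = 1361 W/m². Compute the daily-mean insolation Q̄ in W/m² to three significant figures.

cos H₀ = −tan(-55.9°) tan(+0.500°) = 0.0129, H₀ = 1.5579 rad.
Bracket: H₀ sin φ sin δ + cos φ cos δ sin H₀ = 1.5579×-0.82806×0.00873 + 0.56064×0.99996×0.99992 = -0.011262 + 0.560573 = 0.549311.
Inverse-square distance factor (a/d)² = 0.9914² = 0.982874.
Q̄ = (S₀/π) × 0.982874 × [bracket] = (1361/π) × 0.982874 × 0.549311 = 233.9 W/m².

Q̄ ≈ 234 W/m²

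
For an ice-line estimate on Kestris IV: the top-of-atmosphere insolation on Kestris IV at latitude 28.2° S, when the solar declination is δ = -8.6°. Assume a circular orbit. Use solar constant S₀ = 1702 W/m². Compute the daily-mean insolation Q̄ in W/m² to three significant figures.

Q̄ ≈ 534 W/m²

cos H₀ = −tan(-28.2°) tan(-8.600°) = -0.0811, H₀ = 1.6520 rad.
Bracket: H₀ sin φ sin δ + cos φ cos δ sin H₀ = 1.6520×-0.47255×-0.14954 + 0.88130×0.98876×0.99671 = 0.116739 + 0.868527 = 0.985266.
Q̄ = (S₀/π) × [bracket] = (1702/π) × 0.985266 = 533.8 W/m².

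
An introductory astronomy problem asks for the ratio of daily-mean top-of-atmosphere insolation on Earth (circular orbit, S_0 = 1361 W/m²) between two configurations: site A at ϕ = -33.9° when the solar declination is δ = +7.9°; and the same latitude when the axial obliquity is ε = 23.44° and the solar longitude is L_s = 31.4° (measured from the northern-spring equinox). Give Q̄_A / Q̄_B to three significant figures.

Q̄_A / Q̄_B ≈ 1.10

— Configuration A (ϕ=-33.9°):
cos h₀ = −tan(-33.9°) tan(+7.900°) = 0.0932, h₀ = 1.4774 rad.
Bracket: h₀ sin ϕ sin δ + cos ϕ cos δ sin h₀ = 1.4774×-0.55775×0.13744 + 0.83001×0.99051×0.99564 = -0.113253 + 0.818549 = 0.705296.
Q̄ = (S_0/π) × [bracket] = (1361/π) × 0.705296 = 305.55 W/m².
— Configuration B (ϕ=-33.9°):
Solar declination: sin δ = sin ε · sin L_s = sin 23.44° × sin 31.4° = 0.20725, so δ = +11.961°.
cos h₀ = −tan(-33.9°) tan(+11.961°) = 0.1424, h₀ = 1.4280 rad.
Bracket: h₀ sin ϕ sin δ + cos ϕ cos δ sin h₀ = 1.4280×-0.55775×0.20725 + 0.83001×0.97829×0.98982 = -0.165068 + 0.803724 = 0.638656.
Q̄ = (S_0/π) × [bracket] = (1361/π) × 0.638656 = 276.68 W/m².
Ratio Q̄_A / Q̄_B = 305.55 / 276.68 = 1.104.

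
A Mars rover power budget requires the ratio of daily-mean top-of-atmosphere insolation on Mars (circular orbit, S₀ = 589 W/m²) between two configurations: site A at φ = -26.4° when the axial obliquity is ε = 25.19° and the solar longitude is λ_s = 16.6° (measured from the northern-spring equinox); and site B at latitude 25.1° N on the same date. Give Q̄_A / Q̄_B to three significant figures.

Q̄_A / Q̄_B ≈ 0.821

— Configuration A (φ=-26.4°):
Solar declination: sin δ = sin ε · sin λ_s = sin 25.19° × sin 16.6° = 0.12160, so δ = +6.984°.
cos H₀ = −tan(-26.4°) tan(+6.984°) = 0.0608, H₀ = 1.5099 rad.
Bracket: H₀ sin φ sin δ + cos φ cos δ sin H₀ = 1.5099×-0.44464×0.12160 + 0.89571×0.99258×0.99815 = -0.081638 + 0.887419 = 0.805781.
Q̄ = (S₀/π) × [bracket] = (589/π) × 0.805781 = 151.07 W/m².
— Configuration B (φ=+25.1°):
cos H₀ = −tan(+25.1°) tan(+6.984°) = -0.0574, H₀ = 1.6282 rad.
Bracket: H₀ sin φ sin δ + cos φ cos δ sin H₀ = 1.6282×0.42420×0.12160 + 0.90557×0.99258×0.99835 = 0.083987 + 0.897368 = 0.981355.
Q̄ = (S₀/π) × [bracket] = (589/π) × 0.981355 = 183.99 W/m².
Ratio Q̄_A / Q̄_B = 151.07 / 183.99 = 0.8211.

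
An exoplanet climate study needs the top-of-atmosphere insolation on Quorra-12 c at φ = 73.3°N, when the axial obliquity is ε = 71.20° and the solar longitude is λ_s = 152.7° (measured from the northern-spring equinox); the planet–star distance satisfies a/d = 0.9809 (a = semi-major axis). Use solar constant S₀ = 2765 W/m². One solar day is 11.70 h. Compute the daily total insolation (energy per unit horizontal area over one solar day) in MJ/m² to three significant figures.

Solar declination: sin δ = sin ε · sin λ_s = sin 71.20° × sin 152.7° = 0.43418, so δ = +25.733°.
cos H₀ = −tan(+73.3°) tan(+25.733°) = -1.6065 ≤ −1 ⇒ polar day, H₀ = π.
Bracket: H₀ sin φ sin δ + cos φ cos δ sin H₀ = 3.1416×0.95782×0.43418 + 0.28736×0.90083×0.00000 = 1.306486 + 0.000000 = 1.306486.
Inverse-square distance factor (a/d)² = 0.9809² = 0.962165.
Q̄ = (S₀/π) × 0.962165 × [bracket] = (2765/π) × 0.962165 × 1.306486 = 1106.4 W/m².
Daily total = Q̄ × 11.70 h × 3600 s/h = 1106.4 × 11.70 × 3600 / 10⁶ = 46.60 MJ/m².

46.6 MJ/m²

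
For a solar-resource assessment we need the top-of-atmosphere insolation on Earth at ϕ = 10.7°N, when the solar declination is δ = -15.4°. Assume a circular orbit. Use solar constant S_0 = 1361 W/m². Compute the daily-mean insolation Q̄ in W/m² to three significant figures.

cos h₀ = −tan(+10.7°) tan(-15.400°) = 0.0520, h₀ = 1.5187 rad.
Bracket: h₀ sin ϕ sin δ + cos ϕ cos δ sin h₀ = 1.5187×0.18567×-0.26556 + 0.98261×0.96410×0.99864 = -0.074882 + 0.946046 = 0.871164.
Q̄ = (S_0/π) × [bracket] = (1361/π) × 0.871164 = 377.4 W/m².

Q̄ ≈ 377 W/m²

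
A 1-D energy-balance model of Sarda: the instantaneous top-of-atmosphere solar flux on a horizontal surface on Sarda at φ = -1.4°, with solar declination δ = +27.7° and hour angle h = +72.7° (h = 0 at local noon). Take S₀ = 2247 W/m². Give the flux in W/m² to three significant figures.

cos θ_z = sin φ sin δ + cos φ cos δ cos h = -0.011357 + 0.263215 = 0.251858.
Flux = S₀ · cos θ_z = 2247 × 0.251858 = 565.9 W/m².

566 W/m²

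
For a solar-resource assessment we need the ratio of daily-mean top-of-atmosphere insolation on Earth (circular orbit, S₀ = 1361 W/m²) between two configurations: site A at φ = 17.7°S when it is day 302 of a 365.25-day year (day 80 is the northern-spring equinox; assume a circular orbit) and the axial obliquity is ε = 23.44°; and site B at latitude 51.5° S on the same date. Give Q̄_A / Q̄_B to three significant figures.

— Configuration A (φ=-17.7°):
Solar longitude: λ_s = 360° × (302 − 80)/365.25 = 218.809°.
sin δ = sin 23.44° × sin 218.809° = -0.24930, so δ = -14.436°.
cos H₀ = −tan(-17.7°) tan(-14.436°) = -0.0822, H₀ = 1.6530 rad.
Bracket: H₀ sin φ sin δ + cos φ cos δ sin H₀ = 1.6530×-0.30403×-0.24930 + 0.95266×0.96843×0.99662 = 0.125289 + 0.919466 = 1.044755.
Q̄ = (S₀/π) × [bracket] = (1361/π) × 1.044755 = 452.61 W/m².
— Configuration B (φ=-51.5°):
cos H₀ = −tan(-51.5°) tan(-14.436°) = -0.3236, H₀ = 1.9004 rad.
Bracket: H₀ sin φ sin δ + cos φ cos δ sin H₀ = 1.9004×-0.78261×-0.24930 + 0.62251×0.96843×0.94618 = 0.370777 + 0.570412 = 0.941189.
Q̄ = (S₀/π) × [bracket] = (1361/π) × 0.941189 = 407.74 W/m².
Ratio Q̄_A / Q̄_B = 452.61 / 407.74 = 1.110.

Q̄_A / Q̄_B ≈ 1.11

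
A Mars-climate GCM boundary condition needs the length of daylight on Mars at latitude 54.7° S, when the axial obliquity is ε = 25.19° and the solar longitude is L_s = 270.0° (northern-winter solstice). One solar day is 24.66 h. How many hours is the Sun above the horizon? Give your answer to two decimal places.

Solar declination: sin δ = sin ε · sin L_s = sin 25.19° × sin 270.0° = -0.42562, so δ = -25.190°.
cos h₀ = −tan ϕ · tan δ = −tan(-54.7°) × tan(-25.190°) = -0.6643, so h₀ = 2.2974 rad = 131.63°.
Daylight = 2h₀/(2π) × 24.66 h = (2.2974/π) × 24.66 = 18.03 h.

18.03 h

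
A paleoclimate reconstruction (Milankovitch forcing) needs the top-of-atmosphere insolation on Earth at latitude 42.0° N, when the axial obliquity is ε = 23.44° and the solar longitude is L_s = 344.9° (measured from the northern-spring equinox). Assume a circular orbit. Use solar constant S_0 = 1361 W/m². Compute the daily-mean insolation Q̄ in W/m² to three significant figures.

Q̄ ≈ 274 W/m²

Solar declination: sin δ = sin ε · sin L_s = sin 23.44° × sin 344.9° = -0.10363, so δ = -5.948°.
cos h₀ = −tan(+42.0°) tan(-5.948°) = 0.0938, h₀ = 1.4768 rad.
Bracket: h₀ sin ϕ sin δ + cos ϕ cos δ sin h₀ = 1.4768×0.66913×-0.10363 + 0.74314×0.99462×0.99559 = -0.102404 + 0.735882 = 0.633478.
Q̄ = (S_0/π) × [bracket] = (1361/π) × 0.633478 = 274.4 W/m².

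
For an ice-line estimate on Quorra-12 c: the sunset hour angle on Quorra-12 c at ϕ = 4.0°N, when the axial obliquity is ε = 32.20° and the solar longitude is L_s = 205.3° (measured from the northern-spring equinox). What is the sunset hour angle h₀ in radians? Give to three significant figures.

h₀ = 1.55 rad

Solar declination: sin δ = sin ε · sin L_s = sin 32.20° × sin 205.3° = -0.22773, so δ = -13.163°.
cos h₀ = −tan ϕ · tan δ = −tan(+4.0°) × tan(-13.163°) = 0.0164, so h₀ = 1.5544 rad = 89.06°.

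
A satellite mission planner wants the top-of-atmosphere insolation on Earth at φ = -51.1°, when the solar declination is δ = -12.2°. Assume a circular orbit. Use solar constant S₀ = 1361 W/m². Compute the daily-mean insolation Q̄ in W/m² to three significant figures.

Q̄ ≈ 387 W/m²

cos H₀ = −tan(-51.1°) tan(-12.200°) = -0.2679, H₀ = 1.8421 rad.
Bracket: H₀ sin φ sin δ + cos φ cos δ sin H₀ = 1.8421×-0.77824×-0.21132 + 0.62796×0.97742×0.96343 = 0.302947 + 0.591335 = 0.894282.
Q̄ = (S₀/π) × [bracket] = (1361/π) × 0.894282 = 387.4 W/m².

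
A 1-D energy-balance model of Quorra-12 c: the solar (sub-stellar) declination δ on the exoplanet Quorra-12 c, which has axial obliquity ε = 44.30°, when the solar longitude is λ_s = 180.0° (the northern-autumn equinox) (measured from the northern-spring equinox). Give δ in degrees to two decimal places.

sin δ = sin ε · sin λ_s = sin 44.30° × sin 180.0° = 0.000000.
δ = arcsin(0.000000) = +0.00°.

δ = +0.00°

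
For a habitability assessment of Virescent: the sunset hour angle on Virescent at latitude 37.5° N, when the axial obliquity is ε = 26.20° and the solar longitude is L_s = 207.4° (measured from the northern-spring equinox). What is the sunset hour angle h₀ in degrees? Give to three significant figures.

h₀ = 80.8°

Solar declination: sin δ = sin ε · sin L_s = sin 26.20° × sin 207.4° = -0.20318, so δ = -11.723°.
cos h₀ = −tan ϕ · tan δ = −tan(+37.5°) × tan(-11.723°) = 0.1592, so h₀ = 1.4109 rad = 80.84°.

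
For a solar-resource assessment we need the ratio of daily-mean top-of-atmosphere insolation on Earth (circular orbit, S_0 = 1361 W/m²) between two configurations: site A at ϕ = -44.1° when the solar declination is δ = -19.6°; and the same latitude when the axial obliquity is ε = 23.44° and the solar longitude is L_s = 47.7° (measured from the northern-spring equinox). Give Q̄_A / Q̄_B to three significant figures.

Q̄_A / Q̄_B ≈ 2.74

— Configuration A (ϕ=-44.1°):
cos h₀ = −tan(-44.1°) tan(-19.600°) = -0.3451, h₀ = 1.9231 rad.
Bracket: h₀ sin ϕ sin δ + cos ϕ cos δ sin h₀ = 1.9231×-0.69591×-0.33545 + 0.71813×0.94206×0.93858 = 0.448934 + 0.634970 = 1.083904.
Q̄ = (S_0/π) × [bracket] = (1361/π) × 1.083904 = 469.57 W/m².
— Configuration B (ϕ=-44.1°):
Solar declination: sin δ = sin ε · sin L_s = sin 23.44° × sin 47.7° = 0.29422, so δ = +17.111°.
cos h₀ = −tan(-44.1°) tan(+17.111°) = 0.2983, h₀ = 1.2679 rad.
Bracket: h₀ sin ϕ sin δ + cos ϕ cos δ sin h₀ = 1.2679×-0.69591×0.29422 + 0.71813×0.95574×0.95447 = -0.259603 + 0.655096 = 0.395493.
Q̄ = (S_0/π) × [bracket] = (1361/π) × 0.395493 = 171.34 W/m².
Ratio Q̄_A / Q̄_B = 469.57 / 171.34 = 2.741.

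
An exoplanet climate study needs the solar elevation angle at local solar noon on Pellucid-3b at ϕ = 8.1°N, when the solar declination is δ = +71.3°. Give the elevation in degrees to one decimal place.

At local noon the hour angle is zero, so the zenith angle equals |ϕ − δ| = |+8.1° − (+71.300°)| = 63.200°.
Elevation = 90° − 63.200° = 26.8°.

26.8°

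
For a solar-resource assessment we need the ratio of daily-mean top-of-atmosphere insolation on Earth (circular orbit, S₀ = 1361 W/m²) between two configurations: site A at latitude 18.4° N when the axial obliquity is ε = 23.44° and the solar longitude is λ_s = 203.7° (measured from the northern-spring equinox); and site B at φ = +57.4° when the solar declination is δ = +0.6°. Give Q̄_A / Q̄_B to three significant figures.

— Configuration A (φ=+18.4°):
Solar declination: sin δ = sin ε · sin λ_s = sin 23.44° × sin 203.7° = -0.15989, so δ = -9.201°.
cos H₀ = −tan(+18.4°) tan(-9.201°) = 0.0539, H₀ = 1.5169 rad.
Bracket: H₀ sin φ sin δ + cos φ cos δ sin H₀ = 1.5169×0.31565×-0.15989 + 0.94888×0.98713×0.99855 = -0.076557 + 0.935310 = 0.858753.
Q̄ = (S₀/π) × [bracket] = (1361/π) × 0.858753 = 372.03 W/m².
— Configuration B (φ=+57.4°):
cos H₀ = −tan(+57.4°) tan(+0.600°) = -0.0164, H₀ = 1.5872 rad.
Bracket: H₀ sin φ sin δ + cos φ cos δ sin H₀ = 1.5872×0.84245×0.01047 + 0.53877×0.99995×0.99987 = 0.014000 + 0.538673 = 0.552673.
Q̄ = (S₀/π) × [bracket] = (1361/π) × 0.552673 = 239.43 W/m².
Ratio Q̄_A / Q̄_B = 372.03 / 239.43 = 1.554.

Q̄_A / Q̄_B ≈ 1.55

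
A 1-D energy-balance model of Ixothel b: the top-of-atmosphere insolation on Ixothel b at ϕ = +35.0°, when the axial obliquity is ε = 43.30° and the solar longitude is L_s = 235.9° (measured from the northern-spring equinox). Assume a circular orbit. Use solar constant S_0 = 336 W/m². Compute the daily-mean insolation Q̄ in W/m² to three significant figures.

Q̄ ≈ 26.0 W/m²

Solar declination: sin δ = sin ε · sin L_s = sin 43.30° × sin 235.9° = -0.56790, so δ = -34.604°.
cos h₀ = −tan(+35.0°) tan(-34.604°) = 0.4831, h₀ = 1.0666 rad.
Bracket: h₀ sin ϕ sin δ + cos ϕ cos δ sin h₀ = 1.0666×0.57358×-0.56790 + 0.81915×0.82310×0.87556 = -0.347430 + 0.590340 = 0.242910.
Q̄ = (S_0/π) × [bracket] = (336/π) × 0.242910 = 25.98 W/m².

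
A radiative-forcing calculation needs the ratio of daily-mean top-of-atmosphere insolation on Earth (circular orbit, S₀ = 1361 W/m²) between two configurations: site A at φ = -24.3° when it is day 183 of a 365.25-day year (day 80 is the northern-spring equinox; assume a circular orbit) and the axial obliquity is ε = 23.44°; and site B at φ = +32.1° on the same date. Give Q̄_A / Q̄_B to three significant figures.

— Configuration A (φ=-24.3°):
Solar longitude: λ_s = 360° × (183 − 80)/365.25 = 101.520°.
sin δ = sin 23.44° × sin 101.520° = 0.38978, so δ = +22.941°.
cos H₀ = −tan(-24.3°) tan(+22.941°) = 0.1911, H₀ = 1.3785 rad.
Bracket: H₀ sin φ sin δ + cos φ cos δ sin H₀ = 1.3785×-0.41151×0.38978 + 0.91140×0.92091×0.98157 = -0.221109 + 0.823849 = 0.602740.
Q̄ = (S₀/π) × [bracket] = (1361/π) × 0.602740 = 261.12 W/m².
— Configuration B (φ=+32.1°):
cos H₀ = −tan(+32.1°) tan(+22.941°) = -0.2655, H₀ = 1.8395 rad.
Bracket: H₀ sin φ sin δ + cos φ cos δ sin H₀ = 1.8395×0.53140×0.38978 + 0.84712×0.92091×0.96411 = 0.381014 + 0.752123 = 1.133137.
Q̄ = (S₀/π) × [bracket] = (1361/π) × 1.133137 = 490.90 W/m².
Ratio Q̄_A / Q̄_B = 261.12 / 490.90 = 0.5319.

Q̄_A / Q̄_B ≈ 0.532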